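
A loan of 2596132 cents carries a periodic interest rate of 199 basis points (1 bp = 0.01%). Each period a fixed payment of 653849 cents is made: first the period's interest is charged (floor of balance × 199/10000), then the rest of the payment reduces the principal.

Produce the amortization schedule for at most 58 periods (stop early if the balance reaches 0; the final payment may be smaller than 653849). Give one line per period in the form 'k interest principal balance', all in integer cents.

1 51663 602186 1993946
2 39679 614170 1379776
3 27457 626392 753384
4 14992 638857 114527
5 2279 114527 0

1. interest=⌊2596132·199/10000⌋=51663; principal=653849-51663=602186; balance=2596132-602186=1993946
2. interest=⌊1993946·199/10000⌋=39679; principal=653849-39679=614170; balance=1993946-614170=1379776
3. interest=⌊1379776·199/10000⌋=27457; principal=653849-27457=626392; balance=1379776-626392=753384
4. interest=⌊753384·199/10000⌋=14992; principal=653849-14992=638857; balance=753384-638857=114527
5. interest=⌊114527·199/10000⌋=2279; principal=min(653849-2279,114527)=114527; balance=114527-114527=0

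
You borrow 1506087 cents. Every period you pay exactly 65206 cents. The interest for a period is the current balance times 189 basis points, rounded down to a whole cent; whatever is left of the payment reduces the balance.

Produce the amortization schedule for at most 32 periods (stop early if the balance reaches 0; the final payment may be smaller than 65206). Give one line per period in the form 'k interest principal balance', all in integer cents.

1. interest=⌊1506087·189/10000⌋=28465; principal=65206-28465=36741; balance=1506087-36741=1469346
2. interest=⌊1469346·189/10000⌋=27770; principal=65206-27770=37436; balance=1469346-37436=1431910
3. interest=⌊1431910·189/10000⌋=27063; principal=65206-27063=38143; balance=1431910-38143=1393767
4. interest=⌊1393767·189/10000⌋=26342; principal=65206-26342=38864; balance=1393767-38864=1354903
5. interest=⌊1354903·189/10000⌋=25607; principal=65206-25607=39599; balance=1354903-39599=1315304
6. interest=⌊1315304·189/10000⌋=24859; principal=65206-24859=40347; balance=1315304-40347=1274957
7. interest=⌊1274957·189/10000⌋=24096; principal=65206-24096=41110; balance=1274957-41110=1233847
8. interest=⌊1233847·189/10000⌋=23319; principal=65206-23319=41887; balance=1233847-41887=1191960
9. interest=⌊1191960·189/10000⌋=22528; principal=65206-22528=42678; balance=1191960-42678=1149282
10. interest=⌊1149282·189/10000⌋=21721; principal=65206-21721=43485; balance=1149282-43485=1105797
11. interest=⌊1105797·189/10000⌋=20899; principal=65206-20899=44307; balance=1105797-44307=1061490
12. interest=⌊1061490·189/10000⌋=20062; principal=65206-20062=45144; balance=1061490-45144=1016346
13. interest=⌊1016346·189/10000⌋=19208; principal=65206-19208=45998; balance=1016346-45998=970348
14. interest=⌊970348·189/10000⌋=18339; principal=65206-18339=46867; balance=970348-46867=923481
15. interest=⌊923481·189/10000⌋=17453; principal=65206-17453=47753; balance=923481-47753=875728
16. interest=⌊875728·189/10000⌋=16551; principal=65206-16551=48655; balance=875728-48655=827073
17. interest=⌊827073·189/10000⌋=15631; principal=65206-15631=49575; balance=827073-49575=777498
18. interest=⌊777498·189/10000⌋=14694; principal=65206-14694=50512; balance=777498-50512=726986
19. interest=⌊726986·189/10000⌋=13740; principal=65206-13740=51466; balance=726986-51466=675520
20. interest=⌊675520·189/10000⌋=12767; principal=65206-12767=52439; balance=675520-52439=623081
21. interest=⌊623081·189/10000⌋=11776; principal=65206-11776=53430; balance=623081-53430=569651
22. interest=⌊569651·189/10000⌋=10766; principal=65206-10766=54440; balance=569651-54440=515211
23. interest=⌊515211·189/10000⌋=9737; principal=65206-9737=55469; balance=515211-55469=459742
24. interest=⌊459742·189/10000⌋=8689; principal=65206-8689=56517; balance=459742-56517=403225
25. interest=⌊403225·189/10000⌋=7620; principal=65206-7620=57586; balance=403225-57586=345639
26. interest=⌊345639·189/10000⌋=6532; principal=65206-6532=58674; balance=345639-58674=286965
27. interest=⌊286965·189/10000⌋=5423; principal=65206-5423=59783; balance=286965-59783=227182
28. interest=⌊227182·189/10000⌋=4293; principal=65206-4293=60913; balance=227182-60913=166269
29. interest=⌊166269·189/10000⌋=3142; principal=65206-3142=62064; balance=166269-62064=104205
30. interest=⌊104205·189/10000⌋=1969; principal=65206-1969=63237; balance=104205-63237=40968
31. interest=⌊40968·189/10000⌋=774; principal=min(65206-774,40968)=40968; balance=40968-40968=0

1 28465 36741 1469346
2 27770 37436 1431910
3 27063 38143 1393767
4 26342 38864 1354903
5 25607 39599 1315304
6 24859 40347 1274957
7 24096 41110 1233847
8 23319 41887 1191960
9 22528 42678 1149282
10 21721 43485 1105797
11 20899 44307 1061490
12 20062 45144 1016346
13 19208 45998 970348
14 18339 46867 923481
15 17453 47753 875728
16 16551 48655 827073
17 15631 49575 777498
18 14694 50512 726986
19 13740 51466 675520
20 12767 52439 623081
21 11776 53430 569651
22 10766 54440 515211
23 9737 55469 459742
24 8689 56517 403225
25 7620 57586 345639
26 6532 58674 286965
27 5423 59783 227182
28 4293 60913 166269
29 3142 62064 104205
30 1969 63237 40968
31 774 40968 0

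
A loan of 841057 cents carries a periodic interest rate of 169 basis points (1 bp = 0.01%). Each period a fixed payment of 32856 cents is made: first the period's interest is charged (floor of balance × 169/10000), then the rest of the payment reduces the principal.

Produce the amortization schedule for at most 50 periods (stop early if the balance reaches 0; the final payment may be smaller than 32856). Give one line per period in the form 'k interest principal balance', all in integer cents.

1 14213 18643 822414
2 13898 18958 803456
3 13578 19278 784178
4 13252 19604 764574
5 12921 19935 744639
6 12584 20272 724367
7 12241 20615 703752
8 11893 20963 682789
9 11539 21317 661472
10 11178 21678 639794
11 10812 22044 617750
12 10439 22417 595333
13 10061 22795 572538
14 9675 23181 549357
15 9284 23572 525785
16 8885 23971 501814
17 8480 24376 477438
18 8068 24788 452650
19 7649 25207 427443
20 7223 25633 401810
21 6790 26066 375744
22 6350 26506 349238
23 5902 26954 322284
24 5446 27410 294874
25 4983 27873 267001
26 4512 28344 238657
27 4033 28823 209834
28 3546 29310 180524
29 3050 29806 150718
30 2547 30309 120409
31 2034 30822 89587
32 1514 31342 58245
33 984 31872 26373
34 445 26373 0

1. interest=⌊841057·169/10000⌋=14213; principal=32856-14213=18643; balance=841057-18643=822414
2. interest=⌊822414·169/10000⌋=13898; principal=32856-13898=18958; balance=822414-18958=803456
3. interest=⌊803456·169/10000⌋=13578; principal=32856-13578=19278; balance=803456-19278=784178
4. interest=⌊784178·169/10000⌋=13252; principal=32856-13252=19604; balance=784178-19604=764574
5. interest=⌊764574·169/10000⌋=12921; principal=32856-12921=19935; balance=764574-19935=744639
6. interest=⌊744639·169/10000⌋=12584; principal=32856-12584=20272; balance=744639-20272=724367
7. interest=⌊724367·169/10000⌋=12241; principal=32856-12241=20615; balance=724367-20615=703752
8. interest=⌊703752·169/10000⌋=11893; principal=32856-11893=20963; balance=703752-20963=682789
9. interest=⌊682789·169/10000⌋=11539; principal=32856-11539=21317; balance=682789-21317=661472
10. interest=⌊661472·169/10000⌋=11178; principal=32856-11178=21678; balance=661472-21678=639794
11. interest=⌊639794·169/10000⌋=10812; principal=32856-10812=22044; balance=639794-22044=617750
12. interest=⌊617750·169/10000⌋=10439; principal=32856-10439=22417; balance=617750-22417=595333
13. interest=⌊595333·169/10000⌋=10061; principal=32856-10061=22795; balance=595333-22795=572538
14. interest=⌊572538·169/10000⌋=9675; principal=32856-9675=23181; balance=572538-23181=549357
15. interest=⌊549357·169/10000⌋=9284; principal=32856-9284=23572; balance=549357-23572=525785
16. interest=⌊525785·169/10000⌋=8885; principal=32856-8885=23971; balance=525785-23971=501814
17. interest=⌊501814·169/10000⌋=8480; principal=32856-8480=24376; balance=501814-24376=477438
18. interest=⌊477438·169/10000⌋=8068; principal=32856-8068=24788; balance=477438-24788=452650
19. interest=⌊452650·169/10000⌋=7649; principal=32856-7649=25207; balance=452650-25207=427443
20. interest=⌊427443·169/10000⌋=7223; principal=32856-7223=25633; balance=427443-25633=401810
21. interest=⌊401810·169/10000⌋=6790; principal=32856-6790=26066; balance=401810-26066=375744
22. interest=⌊375744·169/10000⌋=6350; principal=32856-6350=26506; balance=375744-26506=349238
23. interest=⌊349238·169/10000⌋=5902; principal=32856-5902=26954; balance=349238-26954=322284
24. interest=⌊322284·169/10000⌋=5446; principal=32856-5446=27410; balance=322284-27410=294874
25. interest=⌊294874·169/10000⌋=4983; principal=32856-4983=27873; balance=294874-27873=267001
26. interest=⌊267001·169/10000⌋=4512; principal=32856-4512=28344; balance=267001-28344=238657
27. interest=⌊238657·169/10000⌋=4033; principal=32856-4033=28823; balance=238657-28823=209834
28. interest=⌊209834·169/10000⌋=3546; principal=32856-3546=29310; balance=209834-29310=180524
29. interest=⌊180524·169/10000⌋=3050; principal=32856-3050=29806; balance=180524-29806=150718
30. interest=⌊150718·169/10000⌋=2547; principal=32856-2547=30309; balance=150718-30309=120409
31. interest=⌊120409·169/10000⌋=2034; principal=32856-2034=30822; balance=120409-30822=89587
32. interest=⌊89587·169/10000⌋=1514; principal=32856-1514=31342; balance=89587-31342=58245
33. interest=⌊58245·169/10000⌋=984; principal=32856-984=31872; balance=58245-31872=26373
34. interest=⌊26373·169/10000⌋=445; principal=min(32856-445,26373)=26373; balance=26373-26373=0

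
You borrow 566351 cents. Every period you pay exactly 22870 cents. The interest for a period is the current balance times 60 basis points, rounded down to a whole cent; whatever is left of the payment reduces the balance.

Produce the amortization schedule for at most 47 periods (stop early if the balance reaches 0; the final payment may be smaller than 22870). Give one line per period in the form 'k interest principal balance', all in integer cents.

1. interest=⌊566351·60/10000⌋=3398; principal=22870-3398=19472; balance=566351-19472=546879
2. interest=⌊546879·60/10000⌋=3281; principal=22870-3281=19589; balance=546879-19589=527290
3. interest=⌊527290·60/10000⌋=3163; principal=22870-3163=19707; balance=527290-19707=507583
4. interest=⌊507583·60/10000⌋=3045; principal=22870-3045=19825; balance=507583-19825=487758
5. interest=⌊487758·60/10000⌋=2926; principal=22870-2926=19944; balance=487758-19944=467814
6. interest=⌊467814·60/10000⌋=2806; principal=22870-2806=20064; balance=467814-20064=447750
7. interest=⌊447750·60/10000⌋=2686; principal=22870-2686=20184; balance=447750-20184=427566
8. interest=⌊427566·60/10000⌋=2565; principal=22870-2565=20305; balance=427566-20305=407261
9. interest=⌊407261·60/10000⌋=2443; principal=22870-2443=20427; balance=407261-20427=386834
10. interest=⌊386834·60/10000⌋=2321; principal=22870-2321=20549; balance=386834-20549=366285
11. interest=⌊366285·60/10000⌋=2197; principal=22870-2197=20673; balance=366285-20673=345612
12. interest=⌊345612·60/10000⌋=2073; principal=22870-2073=20797; balance=345612-20797=324815
13. interest=⌊324815·60/10000⌋=1948; principal=22870-1948=20922; balance=324815-20922=303893
14. interest=⌊303893·60/10000⌋=1823; principal=22870-1823=21047; balance=303893-21047=282846
15. interest=⌊282846·60/10000⌋=1697; principal=22870-1697=21173; balance=282846-21173=261673
16. interest=⌊261673·60/10000⌋=1570; principal=22870-1570=21300; balance=261673-21300=240373
17. interest=⌊240373·60/10000⌋=1442; principal=22870-1442=21428; balance=240373-21428=218945
18. interest=⌊218945·60/10000⌋=1313; principal=22870-1313=21557; balance=218945-21557=197388
19. interest=⌊197388·60/10000⌋=1184; principal=22870-1184=21686; balance=197388-21686=175702
20. interest=⌊175702·60/10000⌋=1054; principal=22870-1054=21816; balance=175702-21816=153886
21. interest=⌊153886·60/10000⌋=923; principal=22870-923=21947; balance=153886-21947=131939
22. interest=⌊131939·60/10000⌋=791; principal=22870-791=22079; balance=131939-22079=109860
23. interest=⌊109860·60/10000⌋=659; principal=22870-659=22211; balance=109860-22211=87649
24. interest=⌊87649·60/10000⌋=525; principal=22870-525=22345; balance=87649-22345=65304
25. interest=⌊65304·60/10000⌋=391; principal=22870-391=22479; balance=65304-22479=42825
26. interest=⌊42825·60/10000⌋=256; principal=22870-256=22614; balance=42825-22614=20211
27. interest=⌊20211·60/10000⌋=121; principal=min(22870-121,20211)=20211; balance=20211-20211=0

1 3398 19472 546879
2 3281 19589 527290
3 3163 19707 507583
4 3045 19825 487758
5 2926 19944 467814
6 2806 20064 447750
7 2686 20184 427566
8 2565 20305 407261
9 2443 20427 386834
10 2321 20549 366285
11 2197 20673 345612
12 2073 20797 324815
13 1948 20922 303893
14 1823 21047 282846
15 1697 21173 261673
16 1570 21300 240373
17 1442 21428 218945
18 1313 21557 197388
19 1184 21686 175702
20 1054 21816 153886
21 923 21947 131939
22 791 22079 109860
23 659 22211 87649
24 525 22345 65304
25 391 22479 42825
26 256 22614 20211
27 121 20211 0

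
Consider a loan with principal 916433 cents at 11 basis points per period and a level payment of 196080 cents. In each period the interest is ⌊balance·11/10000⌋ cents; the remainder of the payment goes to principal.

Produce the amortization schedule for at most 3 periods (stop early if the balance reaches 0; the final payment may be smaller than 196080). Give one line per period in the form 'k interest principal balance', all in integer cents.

1 1008 195072 721361
2 793 195287 526074
3 578 195502 330572

1. interest=⌊916433·11/10000⌋=1008; principal=196080-1008=195072; balance=916433-195072=721361
2. interest=⌊721361·11/10000⌋=793; principal=196080-793=195287; balance=721361-195287=526074
3. interest=⌊526074·11/10000⌋=578; principal=196080-578=195502; balance=526074-195502=330572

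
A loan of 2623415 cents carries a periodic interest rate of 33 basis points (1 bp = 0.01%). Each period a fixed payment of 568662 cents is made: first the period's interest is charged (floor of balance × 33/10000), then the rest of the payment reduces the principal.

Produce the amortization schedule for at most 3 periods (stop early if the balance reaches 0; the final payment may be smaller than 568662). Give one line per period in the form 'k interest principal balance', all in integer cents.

1 8657 560005 2063410
2 6809 561853 1501557
3 4955 563707 937850

1. interest=⌊2623415·33/10000⌋=8657; principal=568662-8657=560005; balance=2623415-560005=2063410
2. interest=⌊2063410·33/10000⌋=6809; principal=568662-6809=561853; balance=2063410-561853=1501557
3. interest=⌊1501557·33/10000⌋=4955; principal=568662-4955=563707; balance=1501557-563707=937850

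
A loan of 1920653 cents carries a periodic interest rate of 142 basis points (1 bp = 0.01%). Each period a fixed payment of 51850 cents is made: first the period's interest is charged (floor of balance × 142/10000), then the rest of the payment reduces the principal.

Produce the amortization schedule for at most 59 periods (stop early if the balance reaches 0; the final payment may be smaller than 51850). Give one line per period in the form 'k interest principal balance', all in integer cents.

1. interest=⌊1920653·142/10000⌋=27273; principal=51850-27273=24577; balance=1920653-24577=1896076
2. interest=⌊1896076·142/10000⌋=26924; principal=51850-26924=24926; balance=1896076-24926=1871150
3. interest=⌊1871150·142/10000⌋=26570; principal=51850-26570=25280; balance=1871150-25280=1845870
4. interest=⌊1845870·142/10000⌋=26211; principal=51850-26211=25639; balance=1845870-25639=1820231
5. interest=⌊1820231·142/10000⌋=25847; principal=51850-25847=26003; balance=1820231-26003=1794228
6. interest=⌊1794228·142/10000⌋=25478; principal=51850-25478=26372; balance=1794228-26372=1767856
7. interest=⌊1767856·142/10000⌋=25103; principal=51850-25103=26747; balance=1767856-26747=1741109
8. interest=⌊1741109·142/10000⌋=24723; principal=51850-24723=27127; balance=1741109-27127=1713982
9. interest=⌊1713982·142/10000⌋=24338; principal=51850-24338=27512; balance=1713982-27512=1686470
10. interest=⌊1686470·142/10000⌋=23947; principal=51850-23947=27903; balance=1686470-27903=1658567
11. interest=⌊1658567·142/10000⌋=23551; principal=51850-23551=28299; balance=1658567-28299=1630268
12. interest=⌊1630268·142/10000⌋=23149; principal=51850-23149=28701; balance=1630268-28701=1601567
13. interest=⌊1601567·142/10000⌋=22742; principal=51850-22742=29108; balance=1601567-29108=1572459
14. interest=⌊1572459·142/10000⌋=22328; principal=51850-22328=29522; balance=1572459-29522=1542937
15. interest=⌊1542937·142/10000⌋=21909; principal=51850-21909=29941; balance=1542937-29941=1512996
16. interest=⌊1512996·142/10000⌋=21484; principal=51850-21484=30366; balance=1512996-30366=1482630
17. interest=⌊1482630·142/10000⌋=21053; principal=51850-21053=30797; balance=1482630-30797=1451833
18. interest=⌊1451833·142/10000⌋=20616; principal=51850-20616=31234; balance=1451833-31234=1420599
19. interest=⌊1420599·142/10000⌋=20172; principal=51850-20172=31678; balance=1420599-31678=1388921
20. interest=⌊1388921·142/10000⌋=19722; principal=51850-19722=32128; balance=1388921-32128=1356793
21. interest=⌊1356793·142/10000⌋=19266; principal=51850-19266=32584; balance=1356793-32584=1324209
22. interest=⌊1324209·142/10000⌋=18803; principal=51850-18803=33047; balance=1324209-33047=1291162
23. interest=⌊1291162·142/10000⌋=18334; principal=51850-18334=33516; balance=1291162-33516=1257646
24. interest=⌊1257646·142/10000⌋=17858; principal=51850-17858=33992; balance=1257646-33992=1223654
25. interest=⌊1223654·142/10000⌋=17375; principal=51850-17375=34475; balance=1223654-34475=1189179
26. interest=⌊1189179·142/10000⌋=16886; principal=51850-16886=34964; balance=1189179-34964=1154215
27. interest=⌊1154215·142/10000⌋=16389; principal=51850-16389=35461; balance=1154215-35461=1118754
28. interest=⌊1118754·142/10000⌋=15886; principal=51850-15886=35964; balance=1118754-35964=1082790
29. interest=⌊1082790·142/10000⌋=15375; principal=51850-15375=36475; balance=1082790-36475=1046315
30. interest=⌊1046315·142/10000⌋=14857; principal=51850-14857=36993; balance=1046315-36993=1009322
31. interest=⌊1009322·142/10000⌋=14332; principal=51850-14332=37518; balance=1009322-37518=971804
32. interest=⌊971804·142/10000⌋=13799; principal=51850-13799=38051; balance=971804-38051=933753
33. interest=⌊933753·142/10000⌋=13259; principal=51850-13259=38591; balance=933753-38591=895162
34. interest=⌊895162·142/10000⌋=12711; principal=51850-12711=39139; balance=895162-39139=856023
35. interest=⌊856023·142/10000⌋=12155; principal=51850-12155=39695; balance=856023-39695=816328
36. interest=⌊816328·142/10000⌋=11591; principal=51850-11591=40259; balance=816328-40259=776069
37. interest=⌊776069·142/10000⌋=11020; principal=51850-11020=40830; balance=776069-40830=735239
38. interest=⌊735239·142/10000⌋=10440; principal=51850-10440=41410; balance=735239-41410=693829
39. interest=⌊693829·142/10000⌋=9852; principal=51850-9852=41998; balance=693829-41998=651831
40. interest=⌊651831·142/10000⌋=9256; principal=51850-9256=42594; balance=651831-42594=609237
41. interest=⌊609237·142/10000⌋=8651; principal=51850-8651=43199; balance=609237-43199=566038
42. interest=⌊566038·142/10000⌋=8037; principal=51850-8037=43813; balance=566038-43813=522225
43. interest=⌊522225·142/10000⌋=7415; principal=51850-7415=44435; balance=522225-44435=477790
44. interest=⌊477790·142/10000⌋=6784; principal=51850-6784=45066; balance=477790-45066=432724
45. interest=⌊432724·142/10000⌋=6144; principal=51850-6144=45706; balance=432724-45706=387018
46. interest=⌊387018·142/10000⌋=5495; principal=51850-5495=46355; balance=387018-46355=340663
47. interest=⌊340663·142/10000⌋=4837; principal=51850-4837=47013; balance=340663-47013=293650
48. interest=⌊293650·142/10000⌋=4169; principal=51850-4169=47681; balance=293650-47681=245969
49. interest=⌊245969·142/10000⌋=3492; principal=51850-3492=48358; balance=245969-48358=197611
50. interest=⌊197611·142/10000⌋=2806; principal=51850-2806=49044; balance=197611-49044=148567
51. interest=⌊148567·142/10000⌋=2109; principal=51850-2109=49741; balance=148567-49741=98826
52. interest=⌊98826·142/10000⌋=1403; principal=51850-1403=50447; balance=98826-50447=48379
53. interest=⌊48379·142/10000⌋=686; principal=min(51850-686,48379)=48379; balance=48379-48379=0

1 27273 24577 1896076
2 26924 24926 1871150
3 26570 25280 1845870
4 26211 25639 1820231
5 25847 26003 1794228
6 25478 26372 1767856
7 25103 26747 1741109
8 24723 27127 1713982
9 24338 27512 1686470
10 23947 27903 1658567
11 23551 28299 1630268
12 23149 28701 1601567
13 22742 29108 1572459
14 22328 29522 1542937
15 21909 29941 1512996
16 21484 30366 1482630
17 21053 30797 1451833
18 20616 31234 1420599
19 20172 31678 1388921
20 19722 32128 1356793
21 19266 32584 1324209
22 18803 33047 1291162
23 18334 33516 1257646
24 17858 33992 1223654
25 17375 34475 1189179
26 16886 34964 1154215
27 16389 35461 1118754
28 15886 35964 1082790
29 15375 36475 1046315
30 14857 36993 1009322
31 14332 37518 971804
32 13799 38051 933753
33 13259 38591 895162
34 12711 39139 856023
35 12155 39695 816328
36 11591 40259 776069
37 11020 40830 735239
38 10440 41410 693829
39 9852 41998 651831
40 9256 42594 609237
41 8651 43199 566038
42 8037 43813 522225
43 7415 44435 477790
44 6784 45066 432724
45 6144 45706 387018
46 5495 46355 340663
47 4837 47013 293650
48 4169 47681 245969
49 3492 48358 197611
50 2806 49044 148567
51 2109 49741 98826
52 1403 50447 48379
53 686 48379 0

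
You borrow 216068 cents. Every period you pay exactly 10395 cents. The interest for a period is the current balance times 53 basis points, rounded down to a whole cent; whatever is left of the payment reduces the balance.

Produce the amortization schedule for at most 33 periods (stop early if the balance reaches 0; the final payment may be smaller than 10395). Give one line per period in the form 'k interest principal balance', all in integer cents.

1. interest=⌊216068·53/10000⌋=1145; principal=10395-1145=9250; balance=216068-9250=206818
2. interest=⌊206818·53/10000⌋=1096; principal=10395-1096=9299; balance=206818-9299=197519
3. interest=⌊197519·53/10000⌋=1046; principal=10395-1046=9349; balance=197519-9349=188170
4. interest=⌊188170·53/10000⌋=997; principal=10395-997=9398; balance=188170-9398=178772
5. interest=⌊178772·53/10000⌋=947; principal=10395-947=9448; balance=178772-9448=169324
6. interest=⌊169324·53/10000⌋=897; principal=10395-897=9498; balance=169324-9498=159826
7. interest=⌊159826·53/10000⌋=847; principal=10395-847=9548; balance=159826-9548=150278
8. interest=⌊150278·53/10000⌋=796; principal=10395-796=9599; balance=150278-9599=140679
9. interest=⌊140679·53/10000⌋=745; principal=10395-745=9650; balance=140679-9650=131029
10. interest=⌊131029·53/10000⌋=694; principal=10395-694=9701; balance=131029-9701=121328
11. interest=⌊121328·53/10000⌋=643; principal=10395-643=9752; balance=121328-9752=111576
12. interest=⌊111576·53/10000⌋=591; principal=10395-591=9804; balance=111576-9804=101772
13. interest=⌊101772·53/10000⌋=539; principal=10395-539=9856; balance=101772-9856=91916
14. interest=⌊91916·53/10000⌋=487; principal=10395-487=9908; balance=91916-9908=82008
15. interest=⌊82008·53/10000⌋=434; principal=10395-434=9961; balance=82008-9961=72047
16. interest=⌊72047·53/10000⌋=381; principal=10395-381=10014; balance=72047-10014=62033
17. interest=⌊62033·53/10000⌋=328; principal=10395-328=10067; balance=62033-10067=51966
18. interest=⌊51966·53/10000⌋=275; principal=10395-275=10120; balance=51966-10120=41846
19. interest=⌊41846·53/10000⌋=221; principal=10395-221=10174; balance=41846-10174=31672
20. interest=⌊31672·53/10000⌋=167; principal=10395-167=10228; balance=31672-10228=21444
21. interest=⌊21444·53/10000⌋=113; principal=10395-113=10282; balance=21444-10282=11162
22. interest=⌊11162·53/10000⌋=59; principal=10395-59=10336; balance=11162-10336=826
23. interest=⌊826·53/10000⌋=4; principal=min(10395-4,826)=826; balance=826-826=0

1 1145 9250 206818
2 1096 9299 197519
3 1046 9349 188170
4 997 9398 178772
5 947 9448 169324
6 897 9498 159826
7 847 9548 150278
8 796 9599 140679
9 745 9650 131029
10 694 9701 121328
11 643 9752 111576
12 591 9804 101772
13 539 9856 91916
14 487 9908 82008
15 434 9961 72047
16 381 10014 62033
17 328 10067 51966
18 275 10120 41846
19 221 10174 31672
20 167 10228 21444
21 113 10282 11162
22 59 10336 826
23 4 826 0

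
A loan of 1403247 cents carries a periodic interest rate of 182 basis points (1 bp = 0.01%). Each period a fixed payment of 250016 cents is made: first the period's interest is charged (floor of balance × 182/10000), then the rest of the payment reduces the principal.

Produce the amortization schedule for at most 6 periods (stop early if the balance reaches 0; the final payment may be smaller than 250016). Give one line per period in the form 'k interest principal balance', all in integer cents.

1. interest=⌊1403247·182/10000⌋=25539; principal=250016-25539=224477; balance=1403247-224477=1178770
2. interest=⌊1178770·182/10000⌋=21453; principal=250016-21453=228563; balance=1178770-228563=950207
3. interest=⌊950207·182/10000⌋=17293; principal=250016-17293=232723; balance=950207-232723=717484
4. interest=⌊717484·182/10000⌋=13058; principal=250016-13058=236958; balance=717484-236958=480526
5. interest=⌊480526·182/10000⌋=8745; principal=250016-8745=241271; balance=480526-241271=239255
6. interest=⌊239255·182/10000⌋=4354; principal=min(250016-4354,239255)=239255; balance=239255-239255=0

1 25539 224477 1178770
2 21453 228563 950207
3 17293 232723 717484
4 13058 236958 480526
5 8745 241271 239255
6 4354 239255 0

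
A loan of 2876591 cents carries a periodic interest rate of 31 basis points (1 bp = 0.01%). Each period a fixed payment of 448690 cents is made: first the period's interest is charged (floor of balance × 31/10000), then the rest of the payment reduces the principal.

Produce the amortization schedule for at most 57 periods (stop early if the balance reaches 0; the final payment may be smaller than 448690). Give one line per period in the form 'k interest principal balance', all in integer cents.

1 8917 439773 2436818
2 7554 441136 1995682
3 6186 442504 1553178
4 4814 443876 1109302
5 3438 445252 664050
6 2058 446632 217418
7 673 217418 0

1. interest=⌊2876591·31/10000⌋=8917; principal=448690-8917=439773; balance=2876591-439773=2436818
2. interest=⌊2436818·31/10000⌋=7554; principal=448690-7554=441136; balance=2436818-441136=1995682
3. interest=⌊1995682·31/10000⌋=6186; principal=448690-6186=442504; balance=1995682-442504=1553178
4. interest=⌊1553178·31/10000⌋=4814; principal=448690-4814=443876; balance=1553178-443876=1109302
5. interest=⌊1109302·31/10000⌋=3438; principal=448690-3438=445252; balance=1109302-445252=664050
6. interest=⌊664050·31/10000⌋=2058; principal=448690-2058=446632; balance=664050-446632=217418
7. interest=⌊217418·31/10000⌋=673; principal=min(448690-673,217418)=217418; balance=217418-217418=0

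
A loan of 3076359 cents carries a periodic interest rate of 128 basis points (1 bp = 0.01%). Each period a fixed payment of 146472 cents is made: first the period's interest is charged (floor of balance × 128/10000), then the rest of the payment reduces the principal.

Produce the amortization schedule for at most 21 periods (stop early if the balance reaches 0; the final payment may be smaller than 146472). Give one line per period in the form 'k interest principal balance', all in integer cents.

1. interest=⌊3076359·128/10000⌋=39377; principal=146472-39377=107095; balance=3076359-107095=2969264
2. interest=⌊2969264·128/10000⌋=38006; principal=146472-38006=108466; balance=2969264-108466=2860798
3. interest=⌊2860798·128/10000⌋=36618; principal=146472-36618=109854; balance=2860798-109854=2750944
4. interest=⌊2750944·128/10000⌋=35212; principal=146472-35212=111260; balance=2750944-111260=2639684
5. interest=⌊2639684·128/10000⌋=33787; principal=146472-33787=112685; balance=2639684-112685=2526999
6. interest=⌊2526999·128/10000⌋=32345; principal=146472-32345=114127; balance=2526999-114127=2412872
7. interest=⌊2412872·128/10000⌋=30884; principal=146472-30884=115588; balance=2412872-115588=2297284
8. interest=⌊2297284·128/10000⌋=29405; principal=146472-29405=117067; balance=2297284-117067=2180217
9. interest=⌊2180217·128/10000⌋=27906; principal=146472-27906=118566; balance=2180217-118566=2061651
10. interest=⌊2061651·128/10000⌋=26389; principal=146472-26389=120083; balance=2061651-120083=1941568
11. interest=⌊1941568·128/10000⌋=24852; principal=146472-24852=121620; balance=1941568-121620=1819948
12. interest=⌊1819948·128/10000⌋=23295; principal=146472-23295=123177; balance=1819948-123177=1696771
13. interest=⌊1696771·128/10000⌋=21718; principal=146472-21718=124754; balance=1696771-124754=1572017
14. interest=⌊1572017·128/10000⌋=20121; principal=146472-20121=126351; balance=1572017-126351=1445666
15. interest=⌊1445666·128/10000⌋=18504; principal=146472-18504=127968; balance=1445666-127968=1317698
16. interest=⌊1317698·128/10000⌋=16866; principal=146472-16866=129606; balance=1317698-129606=1188092
17. interest=⌊1188092·128/10000⌋=15207; principal=146472-15207=131265; balance=1188092-131265=1056827
18. interest=⌊1056827·128/10000⌋=13527; principal=146472-13527=132945; balance=1056827-132945=923882
19. interest=⌊923882·128/10000⌋=11825; principal=146472-11825=134647; balance=923882-134647=789235
20. interest=⌊789235·128/10000⌋=10102; principal=146472-10102=136370; balance=789235-136370=652865
21. interest=⌊652865·128/10000⌋=8356; principal=146472-8356=138116; balance=652865-138116=514749

1 39377 107095 2969264
2 38006 108466 2860798
3 36618 109854 2750944
4 35212 111260 2639684
5 33787 112685 2526999
6 32345 114127 2412872
7 30884 115588 2297284
8 29405 117067 2180217
9 27906 118566 2061651
10 26389 120083 1941568
11 24852 121620 1819948
12 23295 123177 1696771
13 21718 124754 1572017
14 20121 126351 1445666
15 18504 127968 1317698
16 16866 129606 1188092
17 15207 131265 1056827
18 13527 132945 923882
19 11825 134647 789235
20 10102 136370 652865
21 8356 138116 514749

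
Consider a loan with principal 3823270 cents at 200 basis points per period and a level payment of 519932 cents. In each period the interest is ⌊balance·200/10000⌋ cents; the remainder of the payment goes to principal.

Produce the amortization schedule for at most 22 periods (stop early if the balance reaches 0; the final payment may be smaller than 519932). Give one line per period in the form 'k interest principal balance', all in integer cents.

1. interest=⌊3823270·200/10000⌋=76465; principal=519932-76465=443467; balance=3823270-443467=3379803
2. interest=⌊3379803·200/10000⌋=67596; principal=519932-67596=452336; balance=3379803-452336=2927467
3. interest=⌊2927467·200/10000⌋=58549; principal=519932-58549=461383; balance=2927467-461383=2466084
4. interest=⌊2466084·200/10000⌋=49321; principal=519932-49321=470611; balance=2466084-470611=1995473
5. interest=⌊1995473·200/10000⌋=39909; principal=519932-39909=480023; balance=1995473-480023=1515450
6. interest=⌊1515450·200/10000⌋=30309; principal=519932-30309=489623; balance=1515450-489623=1025827
7. interest=⌊1025827·200/10000⌋=20516; principal=519932-20516=499416; balance=1025827-499416=526411
8. interest=⌊526411·200/10000⌋=10528; principal=519932-10528=509404; balance=526411-509404=17007
9. interest=⌊17007·200/10000⌋=340; principal=min(519932-340,17007)=17007; balance=17007-17007=0

1 76465 443467 3379803
2 67596 452336 2927467
3 58549 461383 2466084
4 49321 470611 1995473
5 39909 480023 1515450
6 30309 489623 1025827
7 20516 499416 526411
8 10528 509404 17007
9 340 17007 0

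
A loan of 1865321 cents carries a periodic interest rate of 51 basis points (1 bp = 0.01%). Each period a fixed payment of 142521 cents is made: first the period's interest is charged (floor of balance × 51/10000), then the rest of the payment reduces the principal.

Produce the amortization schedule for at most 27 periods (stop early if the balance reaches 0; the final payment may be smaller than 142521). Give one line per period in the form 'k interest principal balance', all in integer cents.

1 9513 133008 1732313
2 8834 133687 1598626
3 8152 134369 1464257
4 7467 135054 1329203
5 6778 135743 1193460
6 6086 136435 1057025
7 5390 137131 919894
8 4691 137830 782064
9 3988 138533 643531
10 3282 139239 504292
11 2571 139950 364342
12 1858 140663 223679
13 1140 141381 82298
14 419 82298 0

1. interest=⌊1865321·51/10000⌋=9513; principal=142521-9513=133008; balance=1865321-133008=1732313
2. interest=⌊1732313·51/10000⌋=8834; principal=142521-8834=133687; balance=1732313-133687=1598626
3. interest=⌊1598626·51/10000⌋=8152; principal=142521-8152=134369; balance=1598626-134369=1464257
4. interest=⌊1464257·51/10000⌋=7467; principal=142521-7467=135054; balance=1464257-135054=1329203
5. interest=⌊1329203·51/10000⌋=6778; principal=142521-6778=135743; balance=1329203-135743=1193460
6. interest=⌊1193460·51/10000⌋=6086; principal=142521-6086=136435; balance=1193460-136435=1057025
7. interest=⌊1057025·51/10000⌋=5390; principal=142521-5390=137131; balance=1057025-137131=919894
8. interest=⌊919894·51/10000⌋=4691; principal=142521-4691=137830; balance=919894-137830=782064
9. interest=⌊782064·51/10000⌋=3988; principal=142521-3988=138533; balance=782064-138533=643531
10. interest=⌊643531·51/10000⌋=3282; principal=142521-3282=139239; balance=643531-139239=504292
11. interest=⌊504292·51/10000⌋=2571; principal=142521-2571=139950; balance=504292-139950=364342
12. interest=⌊364342·51/10000⌋=1858; principal=142521-1858=140663; balance=364342-140663=223679
13. interest=⌊223679·51/10000⌋=1140; principal=142521-1140=141381; balance=223679-141381=82298
14. interest=⌊82298·51/10000⌋=419; principal=min(142521-419,82298)=82298; balance=82298-82298=0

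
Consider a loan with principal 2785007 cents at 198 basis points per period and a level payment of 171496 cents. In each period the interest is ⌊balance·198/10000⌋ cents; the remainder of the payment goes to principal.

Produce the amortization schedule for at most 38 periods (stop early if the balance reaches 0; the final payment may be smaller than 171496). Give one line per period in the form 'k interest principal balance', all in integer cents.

1 55143 116353 2668654
2 52839 118657 2549997
3 50489 121007 2428990
4 48094 123402 2305588
5 45650 125846 2179742
6 43158 128338 2051404
7 40617 130879 1920525
8 38026 133470 1787055
9 35383 136113 1650942
10 32688 138808 1512134
11 29940 141556 1370578
12 27137 144359 1226219
13 24279 147217 1079002
14 21364 150132 928870
15 18391 153105 775765
16 15360 156136 619629
17 12268 159228 460401
18 9115 162381 298020
19 5900 165596 132424
20 2621 132424 0

1. interest=⌊2785007·198/10000⌋=55143; principal=171496-55143=116353; balance=2785007-116353=2668654
2. interest=⌊2668654·198/10000⌋=52839; principal=171496-52839=118657; balance=2668654-118657=2549997
3. interest=⌊2549997·198/10000⌋=50489; principal=171496-50489=121007; balance=2549997-121007=2428990
4. interest=⌊2428990·198/10000⌋=48094; principal=171496-48094=123402; balance=2428990-123402=2305588
5. interest=⌊2305588·198/10000⌋=45650; principal=171496-45650=125846; balance=2305588-125846=2179742
6. interest=⌊2179742·198/10000⌋=43158; principal=171496-43158=128338; balance=2179742-128338=2051404
7. interest=⌊2051404·198/10000⌋=40617; principal=171496-40617=130879; balance=2051404-130879=1920525
8. interest=⌊1920525·198/10000⌋=38026; principal=171496-38026=133470; balance=1920525-133470=1787055
9. interest=⌊1787055·198/10000⌋=35383; principal=171496-35383=136113; balance=1787055-136113=1650942
10. interest=⌊1650942·198/10000⌋=32688; principal=171496-32688=138808; balance=1650942-138808=1512134
11. interest=⌊1512134·198/10000⌋=29940; principal=171496-29940=141556; balance=1512134-141556=1370578
12. interest=⌊1370578·198/10000⌋=27137; principal=171496-27137=144359; balance=1370578-144359=1226219
13. interest=⌊1226219·198/10000⌋=24279; principal=171496-24279=147217; balance=1226219-147217=1079002
14. interest=⌊1079002·198/10000⌋=21364; principal=171496-21364=150132; balance=1079002-150132=928870
15. interest=⌊928870·198/10000⌋=18391; principal=171496-18391=153105; balance=928870-153105=775765
16. interest=⌊775765·198/10000⌋=15360; principal=171496-15360=156136; balance=775765-156136=619629
17. interest=⌊619629·198/10000⌋=12268; principal=171496-12268=159228; balance=619629-159228=460401
18. interest=⌊460401·198/10000⌋=9115; principal=171496-9115=162381; balance=460401-162381=298020
19. interest=⌊298020·198/10000⌋=5900; principal=171496-5900=165596; balance=298020-165596=132424
20. interest=⌊132424·198/10000⌋=2621; principal=min(171496-2621,132424)=132424; balance=132424-132424=0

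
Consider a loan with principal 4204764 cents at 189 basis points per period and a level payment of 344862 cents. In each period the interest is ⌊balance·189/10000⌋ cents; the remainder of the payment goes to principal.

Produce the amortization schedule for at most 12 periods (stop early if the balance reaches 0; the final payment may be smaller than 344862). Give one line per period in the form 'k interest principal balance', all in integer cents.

1. interest=⌊4204764·189/10000⌋=79470; principal=344862-79470=265392; balance=4204764-265392=3939372
2. interest=⌊3939372·189/10000⌋=74454; principal=344862-74454=270408; balance=3939372-270408=3668964
3. interest=⌊3668964·189/10000⌋=69343; principal=344862-69343=275519; balance=3668964-275519=3393445
4. interest=⌊3393445·189/10000⌋=64136; principal=344862-64136=280726; balance=3393445-280726=3112719
5. interest=⌊3112719·189/10000⌋=58830; principal=344862-58830=286032; balance=3112719-286032=2826687
6. interest=⌊2826687·189/10000⌋=53424; principal=344862-53424=291438; balance=2826687-291438=2535249
7. interest=⌊2535249·189/10000⌋=47916; principal=344862-47916=296946; balance=2535249-296946=2238303
8. interest=⌊2238303·189/10000⌋=42303; principal=344862-42303=302559; balance=2238303-302559=1935744
9. interest=⌊1935744·189/10000⌋=36585; principal=344862-36585=308277; balance=1935744-308277=1627467
10. interest=⌊1627467·189/10000⌋=30759; principal=344862-30759=314103; balance=1627467-314103=1313364
11. interest=⌊1313364·189/10000⌋=24822; principal=344862-24822=320040; balance=1313364-320040=993324
12. interest=⌊993324·189/10000⌋=18773; principal=344862-18773=326089; balance=993324-326089=667235

1 79470 265392 3939372
2 74454 270408 3668964
3 69343 275519 3393445
4 64136 280726 3112719
5 58830 286032 2826687
6 53424 291438 2535249
7 47916 296946 2238303
8 42303 302559 1935744
9 36585 308277 1627467
10 30759 314103 1313364
11 24822 320040 993324
12 18773 326089 667235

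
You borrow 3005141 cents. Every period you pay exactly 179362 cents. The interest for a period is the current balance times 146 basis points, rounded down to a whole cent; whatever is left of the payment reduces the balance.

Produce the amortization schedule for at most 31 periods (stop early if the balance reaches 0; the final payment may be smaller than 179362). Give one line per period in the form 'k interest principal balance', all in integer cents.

1 43875 135487 2869654
2 41896 137466 2732188
3 39889 139473 2592715
4 37853 141509 2451206
5 35787 143575 2307631
6 33691 145671 2161960
7 31564 147798 2014162
8 29406 149956 1864206
9 27217 152145 1712061
10 24996 154366 1557695
11 22742 156620 1401075
12 20455 158907 1242168
13 18135 161227 1080941
14 15781 163581 917360
15 13393 165969 751391
16 10970 168392 582999
17 8511 170851 412148
18 6017 173345 238803
19 3486 175876 62927
20 918 62927 0

1. interest=⌊3005141·146/10000⌋=43875; principal=179362-43875=135487; balance=3005141-135487=2869654
2. interest=⌊2869654·146/10000⌋=41896; principal=179362-41896=137466; balance=2869654-137466=2732188
3. interest=⌊2732188·146/10000⌋=39889; principal=179362-39889=139473; balance=2732188-139473=2592715
4. interest=⌊2592715·146/10000⌋=37853; principal=179362-37853=141509; balance=2592715-141509=2451206
5. interest=⌊2451206·146/10000⌋=35787; principal=179362-35787=143575; balance=2451206-143575=2307631
6. interest=⌊2307631·146/10000⌋=33691; principal=179362-33691=145671; balance=2307631-145671=2161960
7. interest=⌊2161960·146/10000⌋=31564; principal=179362-31564=147798; balance=2161960-147798=2014162
8. interest=⌊2014162·146/10000⌋=29406; principal=179362-29406=149956; balance=2014162-149956=1864206
9. interest=⌊1864206·146/10000⌋=27217; principal=179362-27217=152145; balance=1864206-152145=1712061
10. interest=⌊1712061·146/10000⌋=24996; principal=179362-24996=154366; balance=1712061-154366=1557695
11. interest=⌊1557695·146/10000⌋=22742; principal=179362-22742=156620; balance=1557695-156620=1401075
12. interest=⌊1401075·146/10000⌋=20455; principal=179362-20455=158907; balance=1401075-158907=1242168
13. interest=⌊1242168·146/10000⌋=18135; principal=179362-18135=161227; balance=1242168-161227=1080941
14. interest=⌊1080941·146/10000⌋=15781; principal=179362-15781=163581; balance=1080941-163581=917360
15. interest=⌊917360·146/10000⌋=13393; principal=179362-13393=165969; balance=917360-165969=751391
16. interest=⌊751391·146/10000⌋=10970; principal=179362-10970=168392; balance=751391-168392=582999
17. interest=⌊582999·146/10000⌋=8511; principal=179362-8511=170851; balance=582999-170851=412148
18. interest=⌊412148·146/10000⌋=6017; principal=179362-6017=173345; balance=412148-173345=238803
19. interest=⌊238803·146/10000⌋=3486; principal=179362-3486=175876; balance=238803-175876=62927
20. interest=⌊62927·146/10000⌋=918; principal=min(179362-918,62927)=62927; balance=62927-62927=0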